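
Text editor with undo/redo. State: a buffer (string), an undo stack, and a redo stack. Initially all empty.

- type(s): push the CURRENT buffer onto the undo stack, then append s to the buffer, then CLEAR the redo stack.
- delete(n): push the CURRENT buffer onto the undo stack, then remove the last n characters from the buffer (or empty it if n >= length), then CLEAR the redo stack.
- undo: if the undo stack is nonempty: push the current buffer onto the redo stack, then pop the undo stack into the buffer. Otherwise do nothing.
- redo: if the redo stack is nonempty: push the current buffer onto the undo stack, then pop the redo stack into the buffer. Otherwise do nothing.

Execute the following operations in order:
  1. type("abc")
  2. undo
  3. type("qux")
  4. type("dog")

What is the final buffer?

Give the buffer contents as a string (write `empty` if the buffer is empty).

After op 1 (type): buf='abc' undo_depth=1 redo_depth=0
After op 2 (undo): buf='(empty)' undo_depth=0 redo_depth=1
After op 3 (type): buf='qux' undo_depth=1 redo_depth=0
After op 4 (type): buf='quxdog' undo_depth=2 redo_depth=0

Answer: quxdog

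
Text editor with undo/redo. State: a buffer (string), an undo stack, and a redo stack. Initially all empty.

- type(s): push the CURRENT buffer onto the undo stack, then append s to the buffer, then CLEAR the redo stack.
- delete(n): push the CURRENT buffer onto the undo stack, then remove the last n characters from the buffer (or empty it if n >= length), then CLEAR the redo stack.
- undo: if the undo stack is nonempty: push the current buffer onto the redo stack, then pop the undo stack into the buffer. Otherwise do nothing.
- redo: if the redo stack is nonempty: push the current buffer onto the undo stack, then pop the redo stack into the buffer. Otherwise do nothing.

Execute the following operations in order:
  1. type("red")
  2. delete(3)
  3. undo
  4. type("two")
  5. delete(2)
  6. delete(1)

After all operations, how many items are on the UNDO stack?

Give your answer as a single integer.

Answer: 4

Derivation:
After op 1 (type): buf='red' undo_depth=1 redo_depth=0
After op 2 (delete): buf='(empty)' undo_depth=2 redo_depth=0
After op 3 (undo): buf='red' undo_depth=1 redo_depth=1
After op 4 (type): buf='redtwo' undo_depth=2 redo_depth=0
After op 5 (delete): buf='redt' undo_depth=3 redo_depth=0
After op 6 (delete): buf='red' undo_depth=4 redo_depth=0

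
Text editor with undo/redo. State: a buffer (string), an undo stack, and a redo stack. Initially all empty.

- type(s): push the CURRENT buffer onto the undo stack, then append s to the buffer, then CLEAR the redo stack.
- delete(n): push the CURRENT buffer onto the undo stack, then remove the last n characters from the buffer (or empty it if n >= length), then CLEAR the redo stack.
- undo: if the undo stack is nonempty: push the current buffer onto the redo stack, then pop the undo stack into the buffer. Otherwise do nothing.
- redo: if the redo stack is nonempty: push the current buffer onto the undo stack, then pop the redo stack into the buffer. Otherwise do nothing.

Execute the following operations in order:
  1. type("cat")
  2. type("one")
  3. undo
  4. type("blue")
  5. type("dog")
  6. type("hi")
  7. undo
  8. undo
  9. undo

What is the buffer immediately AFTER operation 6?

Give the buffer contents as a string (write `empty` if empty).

After op 1 (type): buf='cat' undo_depth=1 redo_depth=0
After op 2 (type): buf='catone' undo_depth=2 redo_depth=0
After op 3 (undo): buf='cat' undo_depth=1 redo_depth=1
After op 4 (type): buf='catblue' undo_depth=2 redo_depth=0
After op 5 (type): buf='catbluedog' undo_depth=3 redo_depth=0
After op 6 (type): buf='catbluedoghi' undo_depth=4 redo_depth=0

Answer: catbluedoghi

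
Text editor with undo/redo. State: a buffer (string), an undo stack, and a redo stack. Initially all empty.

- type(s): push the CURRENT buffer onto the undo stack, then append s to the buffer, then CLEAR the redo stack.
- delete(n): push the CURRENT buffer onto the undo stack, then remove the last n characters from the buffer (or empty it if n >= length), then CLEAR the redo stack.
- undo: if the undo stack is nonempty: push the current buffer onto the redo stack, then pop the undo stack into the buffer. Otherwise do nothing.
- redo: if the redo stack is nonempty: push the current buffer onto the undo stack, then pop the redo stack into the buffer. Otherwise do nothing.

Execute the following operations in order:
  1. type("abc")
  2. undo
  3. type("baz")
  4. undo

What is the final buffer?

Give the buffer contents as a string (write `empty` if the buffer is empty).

Answer: empty

Derivation:
After op 1 (type): buf='abc' undo_depth=1 redo_depth=0
After op 2 (undo): buf='(empty)' undo_depth=0 redo_depth=1
After op 3 (type): buf='baz' undo_depth=1 redo_depth=0
After op 4 (undo): buf='(empty)' undo_depth=0 redo_depth=1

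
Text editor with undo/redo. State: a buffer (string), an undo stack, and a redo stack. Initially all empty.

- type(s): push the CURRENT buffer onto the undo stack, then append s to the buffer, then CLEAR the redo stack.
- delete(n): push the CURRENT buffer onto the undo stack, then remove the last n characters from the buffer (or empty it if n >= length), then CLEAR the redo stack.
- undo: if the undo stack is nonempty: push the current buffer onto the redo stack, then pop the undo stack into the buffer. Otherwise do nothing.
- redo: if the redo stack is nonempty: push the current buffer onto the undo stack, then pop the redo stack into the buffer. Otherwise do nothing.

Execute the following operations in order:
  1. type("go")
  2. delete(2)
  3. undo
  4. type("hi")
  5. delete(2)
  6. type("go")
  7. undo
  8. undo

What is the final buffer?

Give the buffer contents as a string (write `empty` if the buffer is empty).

After op 1 (type): buf='go' undo_depth=1 redo_depth=0
After op 2 (delete): buf='(empty)' undo_depth=2 redo_depth=0
After op 3 (undo): buf='go' undo_depth=1 redo_depth=1
After op 4 (type): buf='gohi' undo_depth=2 redo_depth=0
After op 5 (delete): buf='go' undo_depth=3 redo_depth=0
After op 6 (type): buf='gogo' undo_depth=4 redo_depth=0
After op 7 (undo): buf='go' undo_depth=3 redo_depth=1
After op 8 (undo): buf='gohi' undo_depth=2 redo_depth=2

Answer: gohi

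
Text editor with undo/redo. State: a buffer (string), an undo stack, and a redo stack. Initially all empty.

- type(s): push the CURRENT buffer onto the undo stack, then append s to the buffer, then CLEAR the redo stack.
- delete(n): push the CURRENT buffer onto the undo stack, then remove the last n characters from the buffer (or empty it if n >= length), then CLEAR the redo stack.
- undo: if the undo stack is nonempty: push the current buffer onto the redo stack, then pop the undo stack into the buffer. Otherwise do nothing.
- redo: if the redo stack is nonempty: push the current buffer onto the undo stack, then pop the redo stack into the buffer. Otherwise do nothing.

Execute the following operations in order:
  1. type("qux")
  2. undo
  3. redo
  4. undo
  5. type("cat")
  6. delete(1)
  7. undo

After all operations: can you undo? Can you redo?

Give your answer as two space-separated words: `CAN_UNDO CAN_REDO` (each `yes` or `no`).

Answer: yes yes

Derivation:
After op 1 (type): buf='qux' undo_depth=1 redo_depth=0
After op 2 (undo): buf='(empty)' undo_depth=0 redo_depth=1
After op 3 (redo): buf='qux' undo_depth=1 redo_depth=0
After op 4 (undo): buf='(empty)' undo_depth=0 redo_depth=1
After op 5 (type): buf='cat' undo_depth=1 redo_depth=0
After op 6 (delete): buf='ca' undo_depth=2 redo_depth=0
After op 7 (undo): buf='cat' undo_depth=1 redo_depth=1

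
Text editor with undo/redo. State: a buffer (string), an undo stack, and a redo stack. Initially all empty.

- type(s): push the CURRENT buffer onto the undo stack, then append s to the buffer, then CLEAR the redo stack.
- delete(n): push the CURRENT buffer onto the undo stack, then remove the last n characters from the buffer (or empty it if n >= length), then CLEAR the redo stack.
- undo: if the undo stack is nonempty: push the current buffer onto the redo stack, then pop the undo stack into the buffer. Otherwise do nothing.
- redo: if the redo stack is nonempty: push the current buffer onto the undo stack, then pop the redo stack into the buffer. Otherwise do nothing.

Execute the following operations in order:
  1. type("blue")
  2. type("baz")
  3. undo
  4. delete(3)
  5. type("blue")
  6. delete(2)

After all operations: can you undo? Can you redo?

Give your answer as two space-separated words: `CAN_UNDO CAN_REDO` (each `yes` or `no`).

After op 1 (type): buf='blue' undo_depth=1 redo_depth=0
After op 2 (type): buf='bluebaz' undo_depth=2 redo_depth=0
After op 3 (undo): buf='blue' undo_depth=1 redo_depth=1
After op 4 (delete): buf='b' undo_depth=2 redo_depth=0
After op 5 (type): buf='bblue' undo_depth=3 redo_depth=0
After op 6 (delete): buf='bbl' undo_depth=4 redo_depth=0

Answer: yes no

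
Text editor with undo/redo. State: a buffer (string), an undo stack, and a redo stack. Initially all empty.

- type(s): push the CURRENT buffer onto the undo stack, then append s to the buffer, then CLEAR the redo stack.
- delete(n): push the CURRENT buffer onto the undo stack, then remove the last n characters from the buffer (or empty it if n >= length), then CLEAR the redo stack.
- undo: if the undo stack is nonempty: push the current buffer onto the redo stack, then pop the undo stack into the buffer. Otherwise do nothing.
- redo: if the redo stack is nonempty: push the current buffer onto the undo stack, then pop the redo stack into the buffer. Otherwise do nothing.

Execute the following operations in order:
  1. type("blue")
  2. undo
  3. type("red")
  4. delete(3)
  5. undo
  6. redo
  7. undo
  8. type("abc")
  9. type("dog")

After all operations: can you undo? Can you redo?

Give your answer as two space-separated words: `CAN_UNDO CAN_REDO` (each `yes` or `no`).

After op 1 (type): buf='blue' undo_depth=1 redo_depth=0
After op 2 (undo): buf='(empty)' undo_depth=0 redo_depth=1
After op 3 (type): buf='red' undo_depth=1 redo_depth=0
After op 4 (delete): buf='(empty)' undo_depth=2 redo_depth=0
After op 5 (undo): buf='red' undo_depth=1 redo_depth=1
After op 6 (redo): buf='(empty)' undo_depth=2 redo_depth=0
After op 7 (undo): buf='red' undo_depth=1 redo_depth=1
After op 8 (type): buf='redabc' undo_depth=2 redo_depth=0
After op 9 (type): buf='redabcdog' undo_depth=3 redo_depth=0

Answer: yes no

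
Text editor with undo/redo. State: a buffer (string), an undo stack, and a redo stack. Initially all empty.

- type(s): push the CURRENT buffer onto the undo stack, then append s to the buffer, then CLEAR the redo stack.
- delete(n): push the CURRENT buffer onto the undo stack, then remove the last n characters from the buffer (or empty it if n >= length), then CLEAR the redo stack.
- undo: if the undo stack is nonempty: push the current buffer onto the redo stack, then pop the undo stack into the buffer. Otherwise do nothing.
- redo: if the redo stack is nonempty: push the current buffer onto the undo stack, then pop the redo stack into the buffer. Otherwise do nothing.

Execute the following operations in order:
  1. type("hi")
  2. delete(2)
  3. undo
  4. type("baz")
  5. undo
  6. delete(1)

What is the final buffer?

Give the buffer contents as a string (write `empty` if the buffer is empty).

After op 1 (type): buf='hi' undo_depth=1 redo_depth=0
After op 2 (delete): buf='(empty)' undo_depth=2 redo_depth=0
After op 3 (undo): buf='hi' undo_depth=1 redo_depth=1
After op 4 (type): buf='hibaz' undo_depth=2 redo_depth=0
After op 5 (undo): buf='hi' undo_depth=1 redo_depth=1
After op 6 (delete): buf='h' undo_depth=2 redo_depth=0

Answer: h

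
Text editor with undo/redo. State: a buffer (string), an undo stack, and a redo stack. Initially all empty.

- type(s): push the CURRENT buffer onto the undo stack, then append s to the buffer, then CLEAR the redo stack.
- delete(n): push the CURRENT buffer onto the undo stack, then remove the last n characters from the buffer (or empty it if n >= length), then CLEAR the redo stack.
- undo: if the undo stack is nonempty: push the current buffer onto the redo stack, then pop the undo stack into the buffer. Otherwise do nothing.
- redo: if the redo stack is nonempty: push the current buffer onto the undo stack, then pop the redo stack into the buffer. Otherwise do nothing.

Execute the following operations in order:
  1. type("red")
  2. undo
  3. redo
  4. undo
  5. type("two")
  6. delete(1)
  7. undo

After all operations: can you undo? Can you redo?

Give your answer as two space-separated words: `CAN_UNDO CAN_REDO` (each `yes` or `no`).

Answer: yes yes

Derivation:
After op 1 (type): buf='red' undo_depth=1 redo_depth=0
After op 2 (undo): buf='(empty)' undo_depth=0 redo_depth=1
After op 3 (redo): buf='red' undo_depth=1 redo_depth=0
After op 4 (undo): buf='(empty)' undo_depth=0 redo_depth=1
After op 5 (type): buf='two' undo_depth=1 redo_depth=0
After op 6 (delete): buf='tw' undo_depth=2 redo_depth=0
After op 7 (undo): buf='two' undo_depth=1 redo_depth=1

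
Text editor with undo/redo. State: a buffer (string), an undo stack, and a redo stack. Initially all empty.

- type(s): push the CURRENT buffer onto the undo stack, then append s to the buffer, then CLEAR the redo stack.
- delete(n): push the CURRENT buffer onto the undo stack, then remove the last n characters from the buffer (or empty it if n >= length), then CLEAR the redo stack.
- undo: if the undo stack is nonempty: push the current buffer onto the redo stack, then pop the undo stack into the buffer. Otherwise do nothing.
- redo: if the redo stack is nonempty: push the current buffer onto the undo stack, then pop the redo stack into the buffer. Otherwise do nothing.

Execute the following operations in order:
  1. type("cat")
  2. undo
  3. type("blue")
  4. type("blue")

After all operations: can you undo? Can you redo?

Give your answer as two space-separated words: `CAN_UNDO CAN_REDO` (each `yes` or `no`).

Answer: yes no

Derivation:
After op 1 (type): buf='cat' undo_depth=1 redo_depth=0
After op 2 (undo): buf='(empty)' undo_depth=0 redo_depth=1
After op 3 (type): buf='blue' undo_depth=1 redo_depth=0
After op 4 (type): buf='blueblue' undo_depth=2 redo_depth=0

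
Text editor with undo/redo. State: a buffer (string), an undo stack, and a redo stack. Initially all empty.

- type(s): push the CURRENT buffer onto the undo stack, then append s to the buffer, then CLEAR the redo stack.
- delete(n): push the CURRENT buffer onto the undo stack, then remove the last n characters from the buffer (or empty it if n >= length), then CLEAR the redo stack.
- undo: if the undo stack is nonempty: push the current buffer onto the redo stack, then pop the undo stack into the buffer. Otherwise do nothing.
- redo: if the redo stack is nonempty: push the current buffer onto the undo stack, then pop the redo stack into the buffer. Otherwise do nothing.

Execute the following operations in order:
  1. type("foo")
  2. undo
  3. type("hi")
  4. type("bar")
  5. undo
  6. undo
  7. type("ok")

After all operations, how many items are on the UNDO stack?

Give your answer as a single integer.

Answer: 1

Derivation:
After op 1 (type): buf='foo' undo_depth=1 redo_depth=0
After op 2 (undo): buf='(empty)' undo_depth=0 redo_depth=1
After op 3 (type): buf='hi' undo_depth=1 redo_depth=0
After op 4 (type): buf='hibar' undo_depth=2 redo_depth=0
After op 5 (undo): buf='hi' undo_depth=1 redo_depth=1
After op 6 (undo): buf='(empty)' undo_depth=0 redo_depth=2
After op 7 (type): buf='ok' undo_depth=1 redo_depth=0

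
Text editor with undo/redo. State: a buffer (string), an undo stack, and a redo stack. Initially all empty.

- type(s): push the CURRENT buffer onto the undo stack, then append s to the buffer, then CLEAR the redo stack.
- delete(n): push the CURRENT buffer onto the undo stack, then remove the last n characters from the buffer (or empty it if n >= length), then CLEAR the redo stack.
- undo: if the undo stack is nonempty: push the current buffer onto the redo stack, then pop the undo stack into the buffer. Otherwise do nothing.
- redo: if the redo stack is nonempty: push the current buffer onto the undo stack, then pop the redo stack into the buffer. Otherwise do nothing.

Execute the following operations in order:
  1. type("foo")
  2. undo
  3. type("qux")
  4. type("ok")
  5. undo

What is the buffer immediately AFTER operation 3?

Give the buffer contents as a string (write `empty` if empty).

Answer: qux

Derivation:
After op 1 (type): buf='foo' undo_depth=1 redo_depth=0
After op 2 (undo): buf='(empty)' undo_depth=0 redo_depth=1
After op 3 (type): buf='qux' undo_depth=1 redo_depth=0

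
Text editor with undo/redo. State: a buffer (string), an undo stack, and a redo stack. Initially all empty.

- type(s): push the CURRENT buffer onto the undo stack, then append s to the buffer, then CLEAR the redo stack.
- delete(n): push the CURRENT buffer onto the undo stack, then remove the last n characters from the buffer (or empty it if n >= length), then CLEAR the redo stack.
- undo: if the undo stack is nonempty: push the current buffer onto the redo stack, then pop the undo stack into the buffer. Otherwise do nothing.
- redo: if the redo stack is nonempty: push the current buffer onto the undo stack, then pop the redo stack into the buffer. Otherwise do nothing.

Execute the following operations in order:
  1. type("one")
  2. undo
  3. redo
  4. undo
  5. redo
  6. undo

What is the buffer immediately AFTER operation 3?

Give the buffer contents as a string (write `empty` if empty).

Answer: one

Derivation:
After op 1 (type): buf='one' undo_depth=1 redo_depth=0
After op 2 (undo): buf='(empty)' undo_depth=0 redo_depth=1
After op 3 (redo): buf='one' undo_depth=1 redo_depth=0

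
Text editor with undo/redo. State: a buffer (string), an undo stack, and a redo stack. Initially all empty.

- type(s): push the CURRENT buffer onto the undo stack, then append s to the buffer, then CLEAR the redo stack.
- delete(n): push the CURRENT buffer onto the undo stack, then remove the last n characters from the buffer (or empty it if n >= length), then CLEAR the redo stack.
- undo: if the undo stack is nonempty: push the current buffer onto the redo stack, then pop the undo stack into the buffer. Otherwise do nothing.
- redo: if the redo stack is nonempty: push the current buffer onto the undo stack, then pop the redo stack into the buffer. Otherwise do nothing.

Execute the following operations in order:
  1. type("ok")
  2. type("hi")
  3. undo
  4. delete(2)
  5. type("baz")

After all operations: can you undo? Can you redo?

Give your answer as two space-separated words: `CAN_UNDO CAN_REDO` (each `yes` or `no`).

Answer: yes no

Derivation:
After op 1 (type): buf='ok' undo_depth=1 redo_depth=0
After op 2 (type): buf='okhi' undo_depth=2 redo_depth=0
After op 3 (undo): buf='ok' undo_depth=1 redo_depth=1
After op 4 (delete): buf='(empty)' undo_depth=2 redo_depth=0
After op 5 (type): buf='baz' undo_depth=3 redo_depth=0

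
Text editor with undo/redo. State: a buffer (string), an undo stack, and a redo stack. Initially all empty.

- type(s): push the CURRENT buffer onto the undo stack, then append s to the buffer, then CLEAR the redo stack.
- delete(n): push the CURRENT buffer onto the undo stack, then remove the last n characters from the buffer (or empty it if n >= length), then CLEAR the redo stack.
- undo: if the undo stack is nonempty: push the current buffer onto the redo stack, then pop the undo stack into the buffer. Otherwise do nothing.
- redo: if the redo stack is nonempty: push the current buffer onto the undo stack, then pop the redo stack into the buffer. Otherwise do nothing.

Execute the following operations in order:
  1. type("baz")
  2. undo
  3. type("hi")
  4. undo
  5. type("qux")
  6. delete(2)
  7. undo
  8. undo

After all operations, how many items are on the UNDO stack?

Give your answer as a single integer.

Answer: 0

Derivation:
After op 1 (type): buf='baz' undo_depth=1 redo_depth=0
After op 2 (undo): buf='(empty)' undo_depth=0 redo_depth=1
After op 3 (type): buf='hi' undo_depth=1 redo_depth=0
After op 4 (undo): buf='(empty)' undo_depth=0 redo_depth=1
After op 5 (type): buf='qux' undo_depth=1 redo_depth=0
After op 6 (delete): buf='q' undo_depth=2 redo_depth=0
After op 7 (undo): buf='qux' undo_depth=1 redo_depth=1
After op 8 (undo): buf='(empty)' undo_depth=0 redo_depth=2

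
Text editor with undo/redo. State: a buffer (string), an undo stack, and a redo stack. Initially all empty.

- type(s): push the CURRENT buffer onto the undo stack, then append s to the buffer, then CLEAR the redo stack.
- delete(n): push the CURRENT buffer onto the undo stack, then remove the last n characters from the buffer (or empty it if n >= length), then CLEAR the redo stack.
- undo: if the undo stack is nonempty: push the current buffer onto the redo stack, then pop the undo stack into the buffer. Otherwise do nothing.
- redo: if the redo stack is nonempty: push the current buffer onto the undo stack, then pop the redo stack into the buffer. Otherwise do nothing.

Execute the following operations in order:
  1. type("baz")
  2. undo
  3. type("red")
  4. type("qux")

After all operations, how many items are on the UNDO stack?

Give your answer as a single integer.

Answer: 2

Derivation:
After op 1 (type): buf='baz' undo_depth=1 redo_depth=0
After op 2 (undo): buf='(empty)' undo_depth=0 redo_depth=1
After op 3 (type): buf='red' undo_depth=1 redo_depth=0
After op 4 (type): buf='redqux' undo_depth=2 redo_depth=0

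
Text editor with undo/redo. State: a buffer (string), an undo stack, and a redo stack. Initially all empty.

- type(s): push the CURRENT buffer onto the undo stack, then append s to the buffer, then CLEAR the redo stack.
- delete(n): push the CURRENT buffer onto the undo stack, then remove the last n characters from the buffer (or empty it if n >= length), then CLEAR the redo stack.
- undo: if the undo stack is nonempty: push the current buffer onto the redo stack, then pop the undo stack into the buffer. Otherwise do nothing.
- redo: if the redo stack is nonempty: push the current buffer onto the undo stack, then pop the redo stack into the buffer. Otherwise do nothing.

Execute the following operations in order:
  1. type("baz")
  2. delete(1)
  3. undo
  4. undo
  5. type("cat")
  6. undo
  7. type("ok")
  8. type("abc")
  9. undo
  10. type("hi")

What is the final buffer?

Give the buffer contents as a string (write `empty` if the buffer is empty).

Answer: okhi

Derivation:
After op 1 (type): buf='baz' undo_depth=1 redo_depth=0
After op 2 (delete): buf='ba' undo_depth=2 redo_depth=0
After op 3 (undo): buf='baz' undo_depth=1 redo_depth=1
After op 4 (undo): buf='(empty)' undo_depth=0 redo_depth=2
After op 5 (type): buf='cat' undo_depth=1 redo_depth=0
After op 6 (undo): buf='(empty)' undo_depth=0 redo_depth=1
After op 7 (type): buf='ok' undo_depth=1 redo_depth=0
After op 8 (type): buf='okabc' undo_depth=2 redo_depth=0
After op 9 (undo): buf='ok' undo_depth=1 redo_depth=1
After op 10 (type): buf='okhi' undo_depth=2 redo_depth=0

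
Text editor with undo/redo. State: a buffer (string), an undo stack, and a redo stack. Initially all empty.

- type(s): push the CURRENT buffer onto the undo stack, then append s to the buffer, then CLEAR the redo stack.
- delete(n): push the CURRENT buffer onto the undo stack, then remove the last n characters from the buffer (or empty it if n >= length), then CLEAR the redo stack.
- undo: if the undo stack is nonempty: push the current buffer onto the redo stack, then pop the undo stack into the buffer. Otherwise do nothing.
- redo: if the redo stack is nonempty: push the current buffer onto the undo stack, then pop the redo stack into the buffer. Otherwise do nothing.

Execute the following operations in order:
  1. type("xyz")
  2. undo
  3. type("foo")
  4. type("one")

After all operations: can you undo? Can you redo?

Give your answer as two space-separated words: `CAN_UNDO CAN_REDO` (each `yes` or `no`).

Answer: yes no

Derivation:
After op 1 (type): buf='xyz' undo_depth=1 redo_depth=0
After op 2 (undo): buf='(empty)' undo_depth=0 redo_depth=1
After op 3 (type): buf='foo' undo_depth=1 redo_depth=0
After op 4 (type): buf='fooone' undo_depth=2 redo_depth=0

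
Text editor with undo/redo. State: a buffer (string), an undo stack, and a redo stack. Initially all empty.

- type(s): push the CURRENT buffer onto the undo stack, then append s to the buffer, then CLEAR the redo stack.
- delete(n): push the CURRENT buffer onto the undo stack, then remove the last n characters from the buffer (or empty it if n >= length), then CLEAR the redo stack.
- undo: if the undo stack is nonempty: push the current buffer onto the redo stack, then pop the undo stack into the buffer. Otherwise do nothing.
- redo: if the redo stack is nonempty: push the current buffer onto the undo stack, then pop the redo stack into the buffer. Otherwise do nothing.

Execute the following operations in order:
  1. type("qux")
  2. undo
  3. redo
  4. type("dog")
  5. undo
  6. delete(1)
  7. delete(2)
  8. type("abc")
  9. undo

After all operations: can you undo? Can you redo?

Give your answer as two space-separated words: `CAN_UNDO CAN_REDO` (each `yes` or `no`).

Answer: yes yes

Derivation:
After op 1 (type): buf='qux' undo_depth=1 redo_depth=0
After op 2 (undo): buf='(empty)' undo_depth=0 redo_depth=1
After op 3 (redo): buf='qux' undo_depth=1 redo_depth=0
After op 4 (type): buf='quxdog' undo_depth=2 redo_depth=0
After op 5 (undo): buf='qux' undo_depth=1 redo_depth=1
After op 6 (delete): buf='qu' undo_depth=2 redo_depth=0
After op 7 (delete): buf='(empty)' undo_depth=3 redo_depth=0
After op 8 (type): buf='abc' undo_depth=4 redo_depth=0
After op 9 (undo): buf='(empty)' undo_depth=3 redo_depth=1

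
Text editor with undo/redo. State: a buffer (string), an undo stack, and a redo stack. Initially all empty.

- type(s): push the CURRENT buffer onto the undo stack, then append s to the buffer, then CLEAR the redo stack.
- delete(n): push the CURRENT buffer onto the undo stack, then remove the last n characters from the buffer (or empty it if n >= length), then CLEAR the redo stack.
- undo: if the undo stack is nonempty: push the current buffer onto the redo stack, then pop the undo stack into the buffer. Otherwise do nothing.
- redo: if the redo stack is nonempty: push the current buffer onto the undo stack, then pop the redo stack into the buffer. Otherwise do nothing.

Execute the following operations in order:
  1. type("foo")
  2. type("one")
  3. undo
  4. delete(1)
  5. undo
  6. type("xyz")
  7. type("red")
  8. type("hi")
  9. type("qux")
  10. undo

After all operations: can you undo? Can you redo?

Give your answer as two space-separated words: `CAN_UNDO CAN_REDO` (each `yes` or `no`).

After op 1 (type): buf='foo' undo_depth=1 redo_depth=0
After op 2 (type): buf='fooone' undo_depth=2 redo_depth=0
After op 3 (undo): buf='foo' undo_depth=1 redo_depth=1
After op 4 (delete): buf='fo' undo_depth=2 redo_depth=0
After op 5 (undo): buf='foo' undo_depth=1 redo_depth=1
After op 6 (type): buf='fooxyz' undo_depth=2 redo_depth=0
After op 7 (type): buf='fooxyzred' undo_depth=3 redo_depth=0
After op 8 (type): buf='fooxyzredhi' undo_depth=4 redo_depth=0
After op 9 (type): buf='fooxyzredhiqux' undo_depth=5 redo_depth=0
After op 10 (undo): buf='fooxyzredhi' undo_depth=4 redo_depth=1

Answer: yes yes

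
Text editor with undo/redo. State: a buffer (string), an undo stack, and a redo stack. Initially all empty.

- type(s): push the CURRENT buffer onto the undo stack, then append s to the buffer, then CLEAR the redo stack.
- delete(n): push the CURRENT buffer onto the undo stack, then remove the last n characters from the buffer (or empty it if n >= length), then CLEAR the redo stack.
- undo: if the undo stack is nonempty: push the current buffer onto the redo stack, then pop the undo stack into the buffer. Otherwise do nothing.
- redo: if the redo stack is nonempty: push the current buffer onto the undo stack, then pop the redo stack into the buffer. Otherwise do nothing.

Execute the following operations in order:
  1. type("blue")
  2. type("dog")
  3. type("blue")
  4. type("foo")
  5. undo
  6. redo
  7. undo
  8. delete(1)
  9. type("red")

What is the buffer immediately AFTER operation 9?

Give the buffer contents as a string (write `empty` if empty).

After op 1 (type): buf='blue' undo_depth=1 redo_depth=0
After op 2 (type): buf='bluedog' undo_depth=2 redo_depth=0
After op 3 (type): buf='bluedogblue' undo_depth=3 redo_depth=0
After op 4 (type): buf='bluedogbluefoo' undo_depth=4 redo_depth=0
After op 5 (undo): buf='bluedogblue' undo_depth=3 redo_depth=1
After op 6 (redo): buf='bluedogbluefoo' undo_depth=4 redo_depth=0
After op 7 (undo): buf='bluedogblue' undo_depth=3 redo_depth=1
After op 8 (delete): buf='bluedogblu' undo_depth=4 redo_depth=0
After op 9 (type): buf='bluedogblured' undo_depth=5 redo_depth=0

Answer: bluedogblured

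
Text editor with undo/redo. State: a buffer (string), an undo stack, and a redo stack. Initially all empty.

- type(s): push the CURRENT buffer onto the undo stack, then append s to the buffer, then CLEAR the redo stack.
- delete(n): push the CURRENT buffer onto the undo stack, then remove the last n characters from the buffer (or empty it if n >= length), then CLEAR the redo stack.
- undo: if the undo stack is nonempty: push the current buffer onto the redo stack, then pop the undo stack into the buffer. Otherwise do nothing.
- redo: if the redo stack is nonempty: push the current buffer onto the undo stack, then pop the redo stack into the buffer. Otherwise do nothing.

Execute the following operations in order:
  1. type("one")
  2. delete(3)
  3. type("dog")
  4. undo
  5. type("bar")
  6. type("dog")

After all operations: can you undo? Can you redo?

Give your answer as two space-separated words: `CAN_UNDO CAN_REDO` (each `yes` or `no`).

Answer: yes no

Derivation:
After op 1 (type): buf='one' undo_depth=1 redo_depth=0
After op 2 (delete): buf='(empty)' undo_depth=2 redo_depth=0
After op 3 (type): buf='dog' undo_depth=3 redo_depth=0
After op 4 (undo): buf='(empty)' undo_depth=2 redo_depth=1
After op 5 (type): buf='bar' undo_depth=3 redo_depth=0
After op 6 (type): buf='bardog' undo_depth=4 redo_depth=0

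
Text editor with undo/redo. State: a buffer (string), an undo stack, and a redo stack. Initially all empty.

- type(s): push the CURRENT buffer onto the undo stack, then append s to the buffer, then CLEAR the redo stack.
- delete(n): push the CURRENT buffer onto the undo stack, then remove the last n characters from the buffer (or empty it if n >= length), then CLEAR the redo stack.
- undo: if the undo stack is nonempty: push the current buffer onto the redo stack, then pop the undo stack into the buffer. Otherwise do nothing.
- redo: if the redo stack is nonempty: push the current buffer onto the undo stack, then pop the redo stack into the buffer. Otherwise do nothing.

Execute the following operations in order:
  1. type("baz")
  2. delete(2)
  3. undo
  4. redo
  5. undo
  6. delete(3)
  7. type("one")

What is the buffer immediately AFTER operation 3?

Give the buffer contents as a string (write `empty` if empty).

Answer: baz

Derivation:
After op 1 (type): buf='baz' undo_depth=1 redo_depth=0
After op 2 (delete): buf='b' undo_depth=2 redo_depth=0
After op 3 (undo): buf='baz' undo_depth=1 redo_depth=1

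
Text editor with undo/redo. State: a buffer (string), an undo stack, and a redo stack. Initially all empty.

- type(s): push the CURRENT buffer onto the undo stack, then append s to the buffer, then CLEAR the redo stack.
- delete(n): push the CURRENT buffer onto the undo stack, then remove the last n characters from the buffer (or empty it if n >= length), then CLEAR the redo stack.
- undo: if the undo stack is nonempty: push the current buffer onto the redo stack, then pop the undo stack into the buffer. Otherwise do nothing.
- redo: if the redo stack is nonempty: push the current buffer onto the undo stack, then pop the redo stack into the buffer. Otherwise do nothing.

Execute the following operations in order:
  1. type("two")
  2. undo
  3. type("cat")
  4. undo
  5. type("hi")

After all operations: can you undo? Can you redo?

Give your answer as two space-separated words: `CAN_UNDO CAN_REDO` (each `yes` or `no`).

After op 1 (type): buf='two' undo_depth=1 redo_depth=0
After op 2 (undo): buf='(empty)' undo_depth=0 redo_depth=1
After op 3 (type): buf='cat' undo_depth=1 redo_depth=0
After op 4 (undo): buf='(empty)' undo_depth=0 redo_depth=1
After op 5 (type): buf='hi' undo_depth=1 redo_depth=0

Answer: yes no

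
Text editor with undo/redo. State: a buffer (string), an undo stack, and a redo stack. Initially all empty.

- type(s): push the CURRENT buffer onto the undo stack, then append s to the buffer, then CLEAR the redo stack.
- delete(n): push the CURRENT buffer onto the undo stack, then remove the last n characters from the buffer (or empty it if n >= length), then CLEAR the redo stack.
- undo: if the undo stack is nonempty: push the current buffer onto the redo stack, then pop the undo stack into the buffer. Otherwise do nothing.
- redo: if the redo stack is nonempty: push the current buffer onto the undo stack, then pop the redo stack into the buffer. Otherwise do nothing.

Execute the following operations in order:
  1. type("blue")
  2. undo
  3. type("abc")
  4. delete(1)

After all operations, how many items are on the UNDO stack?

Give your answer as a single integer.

Answer: 2

Derivation:
After op 1 (type): buf='blue' undo_depth=1 redo_depth=0
After op 2 (undo): buf='(empty)' undo_depth=0 redo_depth=1
After op 3 (type): buf='abc' undo_depth=1 redo_depth=0
After op 4 (delete): buf='ab' undo_depth=2 redo_depth=0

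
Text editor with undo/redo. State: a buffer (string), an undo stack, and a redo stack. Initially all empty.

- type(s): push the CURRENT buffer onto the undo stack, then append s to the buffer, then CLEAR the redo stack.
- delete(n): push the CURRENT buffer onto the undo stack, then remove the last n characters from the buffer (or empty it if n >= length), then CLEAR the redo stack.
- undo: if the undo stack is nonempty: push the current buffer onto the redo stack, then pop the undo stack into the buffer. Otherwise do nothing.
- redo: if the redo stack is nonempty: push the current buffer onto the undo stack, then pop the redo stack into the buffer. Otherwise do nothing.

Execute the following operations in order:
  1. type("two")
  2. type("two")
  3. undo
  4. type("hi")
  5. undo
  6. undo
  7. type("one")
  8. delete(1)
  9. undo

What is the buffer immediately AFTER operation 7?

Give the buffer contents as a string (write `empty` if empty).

Answer: one

Derivation:
After op 1 (type): buf='two' undo_depth=1 redo_depth=0
After op 2 (type): buf='twotwo' undo_depth=2 redo_depth=0
After op 3 (undo): buf='two' undo_depth=1 redo_depth=1
After op 4 (type): buf='twohi' undo_depth=2 redo_depth=0
After op 5 (undo): buf='two' undo_depth=1 redo_depth=1
After op 6 (undo): buf='(empty)' undo_depth=0 redo_depth=2
After op 7 (type): buf='one' undo_depth=1 redo_depth=0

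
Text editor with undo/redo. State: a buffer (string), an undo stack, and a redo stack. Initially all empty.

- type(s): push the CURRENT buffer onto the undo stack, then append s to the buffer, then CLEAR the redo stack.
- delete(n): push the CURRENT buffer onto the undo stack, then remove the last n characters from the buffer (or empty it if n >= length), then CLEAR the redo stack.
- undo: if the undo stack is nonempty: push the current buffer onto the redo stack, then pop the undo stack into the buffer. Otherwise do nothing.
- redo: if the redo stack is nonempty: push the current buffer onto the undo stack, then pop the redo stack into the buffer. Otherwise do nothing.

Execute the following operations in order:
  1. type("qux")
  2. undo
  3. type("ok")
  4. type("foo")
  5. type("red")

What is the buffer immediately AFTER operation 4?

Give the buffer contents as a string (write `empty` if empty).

After op 1 (type): buf='qux' undo_depth=1 redo_depth=0
After op 2 (undo): buf='(empty)' undo_depth=0 redo_depth=1
After op 3 (type): buf='ok' undo_depth=1 redo_depth=0
After op 4 (type): buf='okfoo' undo_depth=2 redo_depth=0

Answer: okfoo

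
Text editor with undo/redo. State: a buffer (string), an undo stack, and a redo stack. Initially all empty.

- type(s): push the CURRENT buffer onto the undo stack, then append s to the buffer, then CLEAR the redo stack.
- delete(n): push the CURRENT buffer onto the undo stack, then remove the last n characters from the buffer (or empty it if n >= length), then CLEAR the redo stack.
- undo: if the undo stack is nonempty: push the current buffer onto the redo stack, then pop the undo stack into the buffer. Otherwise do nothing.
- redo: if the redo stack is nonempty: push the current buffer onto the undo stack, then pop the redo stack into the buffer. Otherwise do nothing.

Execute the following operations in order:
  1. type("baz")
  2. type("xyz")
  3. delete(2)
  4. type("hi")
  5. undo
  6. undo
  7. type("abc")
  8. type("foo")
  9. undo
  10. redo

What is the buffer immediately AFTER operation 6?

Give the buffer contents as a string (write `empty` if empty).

After op 1 (type): buf='baz' undo_depth=1 redo_depth=0
After op 2 (type): buf='bazxyz' undo_depth=2 redo_depth=0
After op 3 (delete): buf='bazx' undo_depth=3 redo_depth=0
After op 4 (type): buf='bazxhi' undo_depth=4 redo_depth=0
After op 5 (undo): buf='bazx' undo_depth=3 redo_depth=1
After op 6 (undo): buf='bazxyz' undo_depth=2 redo_depth=2

Answer: bazxyz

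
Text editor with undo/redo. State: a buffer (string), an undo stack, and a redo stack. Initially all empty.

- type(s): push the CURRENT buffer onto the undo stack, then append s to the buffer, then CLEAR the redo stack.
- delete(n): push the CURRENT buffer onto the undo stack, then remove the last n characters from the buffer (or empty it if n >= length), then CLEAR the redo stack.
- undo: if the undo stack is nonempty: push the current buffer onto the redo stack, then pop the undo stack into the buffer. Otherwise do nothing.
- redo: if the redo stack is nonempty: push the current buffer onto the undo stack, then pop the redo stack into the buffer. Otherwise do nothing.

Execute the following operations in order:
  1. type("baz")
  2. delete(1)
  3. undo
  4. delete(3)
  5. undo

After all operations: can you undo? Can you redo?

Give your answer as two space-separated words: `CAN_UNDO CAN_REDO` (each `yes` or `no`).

Answer: yes yes

Derivation:
After op 1 (type): buf='baz' undo_depth=1 redo_depth=0
After op 2 (delete): buf='ba' undo_depth=2 redo_depth=0
After op 3 (undo): buf='baz' undo_depth=1 redo_depth=1
After op 4 (delete): buf='(empty)' undo_depth=2 redo_depth=0
After op 5 (undo): buf='baz' undo_depth=1 redo_depth=1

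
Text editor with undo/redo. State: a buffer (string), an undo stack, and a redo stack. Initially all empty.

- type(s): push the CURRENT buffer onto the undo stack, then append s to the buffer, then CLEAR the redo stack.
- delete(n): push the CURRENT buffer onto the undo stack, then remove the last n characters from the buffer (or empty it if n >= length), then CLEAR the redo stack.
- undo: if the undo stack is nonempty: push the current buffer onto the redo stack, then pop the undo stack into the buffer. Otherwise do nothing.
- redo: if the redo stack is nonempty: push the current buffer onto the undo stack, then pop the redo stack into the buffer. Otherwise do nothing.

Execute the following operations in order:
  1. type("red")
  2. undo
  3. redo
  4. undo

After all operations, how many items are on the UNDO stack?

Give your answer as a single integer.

After op 1 (type): buf='red' undo_depth=1 redo_depth=0
After op 2 (undo): buf='(empty)' undo_depth=0 redo_depth=1
After op 3 (redo): buf='red' undo_depth=1 redo_depth=0
After op 4 (undo): buf='(empty)' undo_depth=0 redo_depth=1

Answer: 0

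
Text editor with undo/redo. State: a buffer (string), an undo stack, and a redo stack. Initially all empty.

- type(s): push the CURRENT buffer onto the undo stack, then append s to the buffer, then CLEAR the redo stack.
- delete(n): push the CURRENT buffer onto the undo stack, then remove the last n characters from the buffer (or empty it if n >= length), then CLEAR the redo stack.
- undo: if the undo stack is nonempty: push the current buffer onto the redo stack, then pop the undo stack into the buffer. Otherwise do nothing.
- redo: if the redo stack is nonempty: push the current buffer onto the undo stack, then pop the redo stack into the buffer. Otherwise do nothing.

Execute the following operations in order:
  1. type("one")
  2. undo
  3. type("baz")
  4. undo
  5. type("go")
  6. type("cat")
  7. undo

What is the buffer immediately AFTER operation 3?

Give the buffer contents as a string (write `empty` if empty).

After op 1 (type): buf='one' undo_depth=1 redo_depth=0
After op 2 (undo): buf='(empty)' undo_depth=0 redo_depth=1
After op 3 (type): buf='baz' undo_depth=1 redo_depth=0

Answer: baz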